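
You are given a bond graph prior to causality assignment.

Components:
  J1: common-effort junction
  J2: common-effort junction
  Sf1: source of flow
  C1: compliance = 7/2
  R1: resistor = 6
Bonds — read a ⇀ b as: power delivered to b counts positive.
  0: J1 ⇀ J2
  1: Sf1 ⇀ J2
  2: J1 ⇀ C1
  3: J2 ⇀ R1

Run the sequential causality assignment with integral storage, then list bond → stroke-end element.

bond 0 stroke→J2
bond 1 stroke→Sf1
bond 2 stroke→J1
bond 3 stroke→R1

#1 stroke at Sf1  (Sf1 fixes flow; stroke at Sf1)
#2 stroke at J1  (C1 integral (e out))
#0 stroke at J2  (common-e at J1 fixed by 2)
#3 stroke at R1  (J2: bond 0 brought effort, rest push out)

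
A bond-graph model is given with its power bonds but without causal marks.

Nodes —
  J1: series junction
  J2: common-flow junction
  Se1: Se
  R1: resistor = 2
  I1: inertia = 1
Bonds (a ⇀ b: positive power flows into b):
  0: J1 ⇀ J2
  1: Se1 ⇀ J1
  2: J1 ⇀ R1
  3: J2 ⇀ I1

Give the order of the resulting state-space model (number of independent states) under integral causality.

1  (I1 all integral)

β1 →J1  (Se1: effort source, stroke at far end)
β3 →I1  (I1 outputs flow p/I1)
β0 →J2  (1-jn J2 has f-setter on 3)
β2 →J1  (J1 flow already set via bond 0)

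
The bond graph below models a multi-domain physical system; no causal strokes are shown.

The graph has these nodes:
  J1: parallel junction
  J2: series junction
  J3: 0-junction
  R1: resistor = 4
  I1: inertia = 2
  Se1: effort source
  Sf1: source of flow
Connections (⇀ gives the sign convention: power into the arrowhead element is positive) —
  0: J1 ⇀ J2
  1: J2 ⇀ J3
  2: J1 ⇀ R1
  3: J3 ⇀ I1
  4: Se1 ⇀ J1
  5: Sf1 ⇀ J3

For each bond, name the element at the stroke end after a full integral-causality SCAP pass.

β0 |J2
β1 |J3
β2 |R1
β3 |I1
β4 |J1
β5 |Sf1

#4 |J1  (Se1 (Se) sets effort on bond)
#5 |Sf1  (Sf1 fixes flow; stroke at Sf1)
#0 |J2  (J1 effort already set via bond 4)
#2 |R1  (J1 effort already set via bond 4)
#1 |J3  (J2 needs exactly one f-in)
#3 |I1  (J3: bond 1 brought effort, rest push out)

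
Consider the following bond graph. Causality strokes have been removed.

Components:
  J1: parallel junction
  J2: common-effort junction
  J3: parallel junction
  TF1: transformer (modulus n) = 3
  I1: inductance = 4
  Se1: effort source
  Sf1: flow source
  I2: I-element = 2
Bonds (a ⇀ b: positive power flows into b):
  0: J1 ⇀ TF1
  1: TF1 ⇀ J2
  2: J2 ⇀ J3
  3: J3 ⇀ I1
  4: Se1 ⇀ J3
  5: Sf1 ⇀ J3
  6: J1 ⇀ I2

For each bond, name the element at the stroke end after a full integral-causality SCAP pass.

β4 →J3  (source Se1 imposes e)
β5 →Sf1  (Sf1 fixes flow; stroke at Sf1)
β2 →J2  (common-e at J3 fixed by 4)
β3 →I1  (J3: bond 4 brought effort, rest push out)
β1 →TF1  (common-e at J2 fixed by 2)
β0 →J1  (TF1: transformer flips bond 1)
β6 →I2  (J1: bond 0 brought effort, rest push out)

#0 stroke at J1
#1 stroke at TF1
#2 stroke at J2
#3 stroke at I1
#4 stroke at J3
#5 stroke at Sf1
#6 stroke at I2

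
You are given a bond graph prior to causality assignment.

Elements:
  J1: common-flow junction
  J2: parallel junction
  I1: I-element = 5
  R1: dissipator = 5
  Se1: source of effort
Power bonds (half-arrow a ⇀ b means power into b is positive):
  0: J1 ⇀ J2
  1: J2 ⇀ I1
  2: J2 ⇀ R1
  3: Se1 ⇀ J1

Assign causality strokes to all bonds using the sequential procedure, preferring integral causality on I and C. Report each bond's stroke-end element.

β0 stroke→J2
β1 stroke→I1
β2 stroke→R1
β3 stroke→J1

bond 3 stroke at J1  (source Se1 imposes e)
bond 0 stroke at J2  (only one flow-in slot at J1)
bond 1 stroke at I1  (J2 effort already set via bond 0)
bond 2 stroke at R1  (0-jn J2 has e-setter on 0)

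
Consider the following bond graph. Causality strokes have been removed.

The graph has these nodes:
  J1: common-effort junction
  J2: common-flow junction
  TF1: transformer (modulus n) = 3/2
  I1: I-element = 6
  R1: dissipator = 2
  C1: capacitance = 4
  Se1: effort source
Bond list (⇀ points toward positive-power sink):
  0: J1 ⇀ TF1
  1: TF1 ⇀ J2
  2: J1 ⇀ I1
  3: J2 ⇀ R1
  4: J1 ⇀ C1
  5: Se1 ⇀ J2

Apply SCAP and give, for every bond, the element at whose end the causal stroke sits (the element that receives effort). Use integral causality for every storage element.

bond 0 |TF1
bond 1 |J2
bond 2 |I1
bond 3 |R1
bond 4 |J1
bond 5 |J2

β5 stroke→J2  (Se1 fixes effort; stroke away)
β2 stroke→I1  (I1 integral (f out))
β4 stroke→J1  (C1 outputs effort q/C1)
β0 stroke→TF1  (J1 effort already set via bond 4)
β1 stroke→J2  (TF1 one-in-one-out from 0)
β3 stroke→R1  (closing 1-jn rule on J2)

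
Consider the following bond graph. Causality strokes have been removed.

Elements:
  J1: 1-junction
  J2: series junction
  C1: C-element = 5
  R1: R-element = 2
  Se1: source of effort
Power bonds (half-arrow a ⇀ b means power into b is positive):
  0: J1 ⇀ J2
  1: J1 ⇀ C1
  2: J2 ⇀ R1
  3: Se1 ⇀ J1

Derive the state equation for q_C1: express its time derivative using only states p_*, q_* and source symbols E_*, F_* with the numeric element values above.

dq_C1/dt = E_Se1/2 - q_C1/10

β3 |J1  (source Se1 imposes e)
β1 |J1  (C1 outputs effort q/C1)
β0 |J2  (J1: last free bond brings flow in)
β2 |R1  (J2: last free bond brings flow in)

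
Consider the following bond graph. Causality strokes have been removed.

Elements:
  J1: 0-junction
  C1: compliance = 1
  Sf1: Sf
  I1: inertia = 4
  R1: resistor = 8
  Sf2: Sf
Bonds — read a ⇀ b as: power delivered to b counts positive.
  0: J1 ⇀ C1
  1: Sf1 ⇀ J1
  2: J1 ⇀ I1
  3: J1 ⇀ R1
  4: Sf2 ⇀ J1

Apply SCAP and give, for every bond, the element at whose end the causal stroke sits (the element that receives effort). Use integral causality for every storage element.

bond 0 stroke at J1
bond 1 stroke at Sf1
bond 2 stroke at I1
bond 3 stroke at R1
bond 4 stroke at Sf2

bond 1 |Sf1  (Sf1 fixes flow; stroke at Sf1)
bond 4 |Sf2  (Sf2: flow source, stroke at near end)
bond 0 |J1  (C1: C, integral causality)
bond 2 |I1  (0-jn J1 has e-setter on 0)
bond 3 |R1  (J1: bond 0 brought effort, rest push out)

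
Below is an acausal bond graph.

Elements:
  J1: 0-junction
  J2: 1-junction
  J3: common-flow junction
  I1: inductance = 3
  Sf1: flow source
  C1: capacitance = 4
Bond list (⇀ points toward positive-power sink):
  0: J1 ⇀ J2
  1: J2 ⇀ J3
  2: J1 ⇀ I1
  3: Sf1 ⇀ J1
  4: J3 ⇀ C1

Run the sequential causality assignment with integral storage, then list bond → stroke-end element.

β3 →Sf1  (Sf1 fixes flow; stroke at Sf1)
β2 →I1  (I1 outputs flow p/I1)
β0 →J1  (closing 0-jn rule on J1)
β1 →J2  (1-jn J2 has f-setter on 0)
β4 →J3  (common-f at J3 fixed by 1)

#0 |J1
#1 |J2
#2 |I1
#3 |Sf1
#4 |J3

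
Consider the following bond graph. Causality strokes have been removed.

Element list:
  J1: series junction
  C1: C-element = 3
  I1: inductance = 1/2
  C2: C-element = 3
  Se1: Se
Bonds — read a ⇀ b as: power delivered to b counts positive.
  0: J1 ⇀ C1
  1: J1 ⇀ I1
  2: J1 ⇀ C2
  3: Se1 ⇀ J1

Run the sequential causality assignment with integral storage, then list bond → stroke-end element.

bond 0 →J1
bond 1 →I1
bond 2 →J1
bond 3 →J1

#3 |J1  (Se1 (Se) sets effort on bond)
#0 |J1  (C1: C, integral causality)
#1 |I1  (I1 outputs flow p/I1)
#2 |J1  (J1: bond 1 brought flow, rest push out)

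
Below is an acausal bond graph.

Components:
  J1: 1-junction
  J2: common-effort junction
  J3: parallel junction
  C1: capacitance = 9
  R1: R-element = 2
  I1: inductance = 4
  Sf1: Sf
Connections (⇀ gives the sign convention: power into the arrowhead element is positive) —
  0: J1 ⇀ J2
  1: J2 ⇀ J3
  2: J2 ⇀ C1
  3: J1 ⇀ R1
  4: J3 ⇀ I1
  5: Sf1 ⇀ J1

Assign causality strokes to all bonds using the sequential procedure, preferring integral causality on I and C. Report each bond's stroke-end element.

#0 →J1
#1 →J3
#2 →J2
#3 →J1
#4 →I1
#5 →Sf1

b5 stroke at Sf1  (source Sf1 imposes f)
b0 stroke at J1  (common-f at J1 fixed by 5)
b3 stroke at J1  (common-f at J1 fixed by 5)
b2 stroke at J2  (C1: C, integral causality)
b1 stroke at J3  (common-e at J2 fixed by 2)
b4 stroke at I1  (0-jn J3 has e-setter on 1)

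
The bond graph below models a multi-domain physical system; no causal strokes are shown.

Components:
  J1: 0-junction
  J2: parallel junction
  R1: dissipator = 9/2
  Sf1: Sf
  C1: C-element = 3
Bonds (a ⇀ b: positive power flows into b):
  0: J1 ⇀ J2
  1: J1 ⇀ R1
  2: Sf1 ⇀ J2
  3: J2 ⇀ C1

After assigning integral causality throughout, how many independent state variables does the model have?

#2 stroke→Sf1  (Sf1 (Sf) sets flow on bond)
#3 stroke→J2  (C1 outputs effort q/C1)
#0 stroke→J1  (J2 effort already set via bond 3)
#1 stroke→R1  (J1: bond 0 brought effort, rest push out)

1  (C1 all integral)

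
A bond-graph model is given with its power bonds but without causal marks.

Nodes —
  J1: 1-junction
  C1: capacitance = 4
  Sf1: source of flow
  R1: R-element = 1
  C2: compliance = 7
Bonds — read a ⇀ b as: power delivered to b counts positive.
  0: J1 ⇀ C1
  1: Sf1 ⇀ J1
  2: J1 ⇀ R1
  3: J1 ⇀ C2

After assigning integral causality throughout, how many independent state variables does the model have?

β1 →Sf1  (Sf1 (Sf) sets flow on bond)
β0 →J1  (J1 flow already set via bond 1)
β2 →J1  (J1: bond 1 brought flow, rest push out)
β3 →J1  (J1: bond 1 brought flow, rest push out)

2  (C1, C2 all integral)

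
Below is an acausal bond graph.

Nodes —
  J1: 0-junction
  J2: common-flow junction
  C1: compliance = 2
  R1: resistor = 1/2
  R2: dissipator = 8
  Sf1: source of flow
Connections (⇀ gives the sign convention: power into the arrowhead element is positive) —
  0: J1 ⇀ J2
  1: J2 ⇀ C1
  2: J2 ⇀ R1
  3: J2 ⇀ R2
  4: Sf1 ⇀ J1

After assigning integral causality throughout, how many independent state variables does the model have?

1  (C1 all integral)

β4 stroke at Sf1  (Sf1 fixes flow; stroke at Sf1)
β0 stroke at J1  (J1 needs exactly one e-in)
β1 stroke at J2  (common-f at J2 fixed by 0)
β2 stroke at J2  (common-f at J2 fixed by 0)
β3 stroke at J2  (common-f at J2 fixed by 0)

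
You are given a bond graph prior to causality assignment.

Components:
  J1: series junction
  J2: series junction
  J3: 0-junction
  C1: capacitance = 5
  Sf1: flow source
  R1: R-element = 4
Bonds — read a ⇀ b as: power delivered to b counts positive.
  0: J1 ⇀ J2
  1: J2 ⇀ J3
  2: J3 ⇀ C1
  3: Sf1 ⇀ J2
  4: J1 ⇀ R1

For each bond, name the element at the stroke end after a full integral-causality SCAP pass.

bond 0 |J2
bond 1 |J2
bond 2 |J3
bond 3 |Sf1
bond 4 |J1

bond 3 |Sf1  (source Sf1 imposes f)
bond 0 |J2  (J2: bond 3 brought flow, rest push out)
bond 1 |J2  (1-jn J2 has f-setter on 3)
bond 2 |J3  (only one effort-in slot at J3)
bond 4 |J1  (1-jn J1 has f-setter on 0)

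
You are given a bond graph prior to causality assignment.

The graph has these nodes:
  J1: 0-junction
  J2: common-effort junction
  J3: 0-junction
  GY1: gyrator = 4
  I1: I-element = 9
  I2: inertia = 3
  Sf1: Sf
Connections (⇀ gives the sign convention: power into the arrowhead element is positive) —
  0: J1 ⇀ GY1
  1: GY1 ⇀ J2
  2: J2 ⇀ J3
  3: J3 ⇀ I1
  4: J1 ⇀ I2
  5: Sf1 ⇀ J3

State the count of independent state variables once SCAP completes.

#5 |Sf1  (Sf1 (Sf) sets flow on bond)
#3 |I1  (prefer integral on I1)
#2 |J3  (J3 needs exactly one e-in)
#1 |J2  (only one effort-in slot at J2)
#0 |J1  (GY1 both-in/both-out from 1)
#4 |I2  (common-e at J1 fixed by 0)

2  (I1, I2 all integral)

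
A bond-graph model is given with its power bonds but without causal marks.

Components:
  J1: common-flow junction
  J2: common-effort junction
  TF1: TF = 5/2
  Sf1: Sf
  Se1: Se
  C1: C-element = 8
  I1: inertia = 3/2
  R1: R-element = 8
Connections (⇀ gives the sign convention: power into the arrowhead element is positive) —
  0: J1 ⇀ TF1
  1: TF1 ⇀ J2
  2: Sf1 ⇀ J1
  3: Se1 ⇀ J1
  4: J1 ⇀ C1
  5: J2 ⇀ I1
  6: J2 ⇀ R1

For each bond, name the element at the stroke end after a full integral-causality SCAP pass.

bond 0 →J1
bond 1 →TF1
bond 2 →Sf1
bond 3 →J1
bond 4 →J1
bond 5 →I1
bond 6 →J2

β2 →Sf1  (Sf1 (Sf) sets flow on bond)
β3 →J1  (Se1: effort source, stroke at far end)
β0 →J1  (J1: bond 2 brought flow, rest push out)
β4 →J1  (J1: bond 2 brought flow, rest push out)
β1 →TF1  (TF TF1: opposite of bond 0)
β5 →I1  (prefer integral on I1)
β6 →J2  (J2 needs exactly one e-in)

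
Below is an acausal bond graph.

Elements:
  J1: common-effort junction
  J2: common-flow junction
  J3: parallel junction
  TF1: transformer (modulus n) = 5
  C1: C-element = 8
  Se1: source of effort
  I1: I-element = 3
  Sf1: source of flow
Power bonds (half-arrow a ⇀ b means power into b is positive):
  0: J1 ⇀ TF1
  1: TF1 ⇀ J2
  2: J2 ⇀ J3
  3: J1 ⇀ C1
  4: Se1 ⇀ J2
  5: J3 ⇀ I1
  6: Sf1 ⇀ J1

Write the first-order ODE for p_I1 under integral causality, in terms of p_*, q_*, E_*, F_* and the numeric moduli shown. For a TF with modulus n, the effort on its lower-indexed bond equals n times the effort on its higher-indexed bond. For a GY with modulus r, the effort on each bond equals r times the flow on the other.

bond 4 stroke at J2  (Se1 (Se) sets effort on bond)
bond 6 stroke at Sf1  (Sf1 (Sf) sets flow on bond)
bond 3 stroke at J1  (prefer integral on C1)
bond 0 stroke at TF1  (J1: bond 3 brought effort, rest push out)
bond 1 stroke at J2  (TF TF1: opposite of bond 0)
bond 2 stroke at J3  (J2 needs exactly one f-in)
bond 5 stroke at I1  (J3 effort already set via bond 2)

dp_I1/dt = E_Se1 + q_C1/40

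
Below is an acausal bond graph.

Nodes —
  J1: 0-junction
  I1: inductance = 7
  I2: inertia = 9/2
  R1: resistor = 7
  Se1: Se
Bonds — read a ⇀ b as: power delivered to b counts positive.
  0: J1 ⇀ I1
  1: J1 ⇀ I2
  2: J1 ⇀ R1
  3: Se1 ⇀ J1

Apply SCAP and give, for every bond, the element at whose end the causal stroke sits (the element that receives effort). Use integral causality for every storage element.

bond 0 |I1
bond 1 |I2
bond 2 |R1
bond 3 |J1

#3 |J1  (Se1 (Se) sets effort on bond)
#0 |I1  (0-jn J1 has e-setter on 3)
#1 |I2  (J1 effort already set via bond 3)
#2 |R1  (J1 effort already set via bond 3)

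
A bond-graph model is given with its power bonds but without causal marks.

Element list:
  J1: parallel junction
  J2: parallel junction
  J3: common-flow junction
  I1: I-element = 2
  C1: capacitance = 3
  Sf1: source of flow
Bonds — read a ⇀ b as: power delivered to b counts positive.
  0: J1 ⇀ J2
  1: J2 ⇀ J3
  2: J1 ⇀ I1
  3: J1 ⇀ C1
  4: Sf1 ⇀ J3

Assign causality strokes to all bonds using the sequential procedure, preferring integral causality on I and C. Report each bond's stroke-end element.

b0 →J2
b1 →J3
b2 →I1
b3 →J1
b4 →Sf1

bond 4 stroke→Sf1  (source Sf1 imposes f)
bond 1 stroke→J3  (J3 flow already set via bond 4)
bond 0 stroke→J2  (only one effort-in slot at J2)
bond 2 stroke→I1  (I1 integral (f out))
bond 3 stroke→J1  (closing 0-jn rule on J1)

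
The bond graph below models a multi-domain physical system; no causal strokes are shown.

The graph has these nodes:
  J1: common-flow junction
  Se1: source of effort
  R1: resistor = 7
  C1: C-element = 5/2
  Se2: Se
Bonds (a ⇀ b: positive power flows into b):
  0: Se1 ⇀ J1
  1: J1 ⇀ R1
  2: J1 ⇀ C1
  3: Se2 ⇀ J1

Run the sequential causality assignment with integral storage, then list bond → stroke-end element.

bond 0 stroke→J1  (source Se1 imposes e)
bond 3 stroke→J1  (Se2: effort source, stroke at far end)
bond 2 stroke→J1  (C1: C, integral causality)
bond 1 stroke→R1  (J1 needs exactly one f-in)

bond 0 →J1
bond 1 →R1
bond 2 →J1
bond 3 →J1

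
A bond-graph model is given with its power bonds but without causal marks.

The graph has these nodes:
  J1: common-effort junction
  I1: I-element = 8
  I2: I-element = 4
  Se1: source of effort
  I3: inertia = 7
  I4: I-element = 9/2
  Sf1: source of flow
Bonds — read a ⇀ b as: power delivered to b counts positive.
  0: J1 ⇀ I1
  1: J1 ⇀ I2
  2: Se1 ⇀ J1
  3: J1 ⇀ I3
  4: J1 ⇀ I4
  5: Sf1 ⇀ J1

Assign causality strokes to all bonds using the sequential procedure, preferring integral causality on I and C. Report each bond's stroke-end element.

#2 →J1  (Se1 (Se) sets effort on bond)
#5 →Sf1  (source Sf1 imposes f)
#0 →I1  (J1: bond 2 brought effort, rest push out)
#1 →I2  (0-jn J1 has e-setter on 2)
#3 →I3  (J1 effort already set via bond 2)
#4 →I4  (J1: bond 2 brought effort, rest push out)

bond 0 →I1
bond 1 →I2
bond 2 →J1
bond 3 →I3
bond 4 →I4
bond 5 →Sf1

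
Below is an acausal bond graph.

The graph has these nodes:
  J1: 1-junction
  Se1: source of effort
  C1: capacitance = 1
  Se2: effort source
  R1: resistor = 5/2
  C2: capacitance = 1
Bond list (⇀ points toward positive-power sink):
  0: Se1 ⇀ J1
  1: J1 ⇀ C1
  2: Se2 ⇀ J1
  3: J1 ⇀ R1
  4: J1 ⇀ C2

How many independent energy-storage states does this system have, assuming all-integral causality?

2  (C1, C2 all integral)

β0 |J1  (source Se1 imposes e)
β2 |J1  (Se2 (Se) sets effort on bond)
β1 |J1  (C1 outputs effort q/C1)
β4 |J1  (C2 outputs effort q/C2)
β3 |R1  (J1: last free bond brings flow in)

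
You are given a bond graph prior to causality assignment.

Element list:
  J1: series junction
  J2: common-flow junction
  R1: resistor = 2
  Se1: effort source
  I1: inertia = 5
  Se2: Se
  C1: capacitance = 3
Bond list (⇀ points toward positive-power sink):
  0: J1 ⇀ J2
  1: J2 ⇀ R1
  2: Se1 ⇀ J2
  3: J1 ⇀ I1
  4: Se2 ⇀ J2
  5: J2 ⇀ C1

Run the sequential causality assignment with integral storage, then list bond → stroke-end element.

bond 2 |J2  (Se1 (Se) sets effort on bond)
bond 4 |J2  (Se2 (Se) sets effort on bond)
bond 3 |I1  (I1 outputs flow p/I1)
bond 0 |J1  (J1 flow already set via bond 3)
bond 1 |J2  (1-jn J2 has f-setter on 0)
bond 5 |J2  (J2: bond 0 brought flow, rest push out)

#0 stroke at J1
#1 stroke at J2
#2 stroke at J2
#3 stroke at I1
#4 stroke at J2
#5 stroke at J2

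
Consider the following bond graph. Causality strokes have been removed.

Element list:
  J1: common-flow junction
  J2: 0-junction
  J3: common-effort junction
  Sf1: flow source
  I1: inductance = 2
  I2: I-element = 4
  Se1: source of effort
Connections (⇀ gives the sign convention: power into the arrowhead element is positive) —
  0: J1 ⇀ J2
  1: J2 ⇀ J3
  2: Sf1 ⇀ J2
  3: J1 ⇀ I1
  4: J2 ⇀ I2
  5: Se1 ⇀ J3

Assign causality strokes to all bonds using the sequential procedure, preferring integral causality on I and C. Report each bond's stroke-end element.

#2 stroke→Sf1  (Sf1 (Sf) sets flow on bond)
#5 stroke→J3  (Se1 fixes effort; stroke away)
#1 stroke→J2  (J3: bond 5 brought effort, rest push out)
#0 stroke→J1  (0-jn J2 has e-setter on 1)
#4 stroke→I2  (0-jn J2 has e-setter on 1)
#3 stroke→I1  (J1: last free bond brings flow in)

bond 0 stroke→J1
bond 1 stroke→J2
bond 2 stroke→Sf1
bond 3 stroke→I1
bond 4 stroke→I2
bond 5 stroke→J3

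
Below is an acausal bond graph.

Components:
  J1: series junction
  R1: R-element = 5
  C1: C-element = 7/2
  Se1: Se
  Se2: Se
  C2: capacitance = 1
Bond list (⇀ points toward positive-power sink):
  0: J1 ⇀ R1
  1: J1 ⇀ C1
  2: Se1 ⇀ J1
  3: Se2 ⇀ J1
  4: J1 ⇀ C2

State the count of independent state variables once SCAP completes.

2  (C1, C2 all integral)

b2 stroke→J1  (Se1 (Se) sets effort on bond)
b3 stroke→J1  (Se2: effort source, stroke at far end)
b1 stroke→J1  (prefer integral on C1)
b4 stroke→J1  (C2 outputs effort q/C2)
b0 stroke→R1  (J1: last free bond brings flow in)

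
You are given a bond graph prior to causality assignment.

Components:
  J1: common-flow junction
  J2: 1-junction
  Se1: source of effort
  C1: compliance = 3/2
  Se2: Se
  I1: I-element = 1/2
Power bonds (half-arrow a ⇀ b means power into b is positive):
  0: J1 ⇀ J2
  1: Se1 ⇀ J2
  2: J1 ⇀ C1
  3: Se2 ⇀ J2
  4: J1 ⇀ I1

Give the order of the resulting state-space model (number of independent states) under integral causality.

β1 →J2  (source Se1 imposes e)
β3 →J2  (Se2 fixes effort; stroke away)
β0 →J1  (J2 needs exactly one f-in)
β2 →J1  (C1 integral (e out))
β4 →I1  (J1 needs exactly one f-in)

2  (C1, I1 all integral)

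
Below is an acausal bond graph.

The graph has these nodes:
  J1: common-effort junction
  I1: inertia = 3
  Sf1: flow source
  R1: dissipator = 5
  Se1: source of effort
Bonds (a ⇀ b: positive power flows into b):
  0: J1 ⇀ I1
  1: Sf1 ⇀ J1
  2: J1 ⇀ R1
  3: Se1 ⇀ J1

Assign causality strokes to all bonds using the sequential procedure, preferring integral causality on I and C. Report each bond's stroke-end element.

β0 stroke→I1
β1 stroke→Sf1
β2 stroke→R1
β3 stroke→J1

β1 stroke→Sf1  (Sf1 fixes flow; stroke at Sf1)
β3 stroke→J1  (Se1 fixes effort; stroke away)
β0 stroke→I1  (common-e at J1 fixed by 3)
β2 stroke→R1  (J1 effort already set via bond 3)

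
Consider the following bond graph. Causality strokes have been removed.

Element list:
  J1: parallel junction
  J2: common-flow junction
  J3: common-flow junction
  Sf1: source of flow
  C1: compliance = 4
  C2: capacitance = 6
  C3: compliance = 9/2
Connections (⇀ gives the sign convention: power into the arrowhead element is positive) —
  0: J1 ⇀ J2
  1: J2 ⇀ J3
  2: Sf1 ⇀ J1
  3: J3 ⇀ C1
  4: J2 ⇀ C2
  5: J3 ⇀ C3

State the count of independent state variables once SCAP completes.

3  (C1, C2, C3 all integral)

#2 stroke→Sf1  (Sf1 (Sf) sets flow on bond)
#0 stroke→J1  (only one effort-in slot at J1)
#1 stroke→J2  (J2: bond 0 brought flow, rest push out)
#4 stroke→J2  (J2 flow already set via bond 0)
#3 stroke→J3  (J3 flow already set via bond 1)
#5 stroke→J3  (1-jn J3 has f-setter on 1)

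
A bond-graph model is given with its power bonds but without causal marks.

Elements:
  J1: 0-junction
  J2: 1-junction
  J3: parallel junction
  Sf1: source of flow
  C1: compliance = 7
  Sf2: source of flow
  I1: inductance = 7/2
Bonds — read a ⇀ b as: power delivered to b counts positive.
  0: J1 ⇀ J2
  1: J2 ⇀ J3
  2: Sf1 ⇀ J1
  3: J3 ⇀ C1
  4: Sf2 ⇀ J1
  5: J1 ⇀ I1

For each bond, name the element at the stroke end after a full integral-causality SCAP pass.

#2 |Sf1  (Sf1 (Sf) sets flow on bond)
#4 |Sf2  (Sf2 fixes flow; stroke at Sf2)
#3 |J3  (C1: C, integral causality)
#1 |J2  (common-e at J3 fixed by 3)
#0 |J1  (only one flow-in slot at J2)
#5 |I1  (J1: bond 0 brought effort, rest push out)

b0 |J1
b1 |J2
b2 |Sf1
b3 |J3
b4 |Sf2
b5 |I1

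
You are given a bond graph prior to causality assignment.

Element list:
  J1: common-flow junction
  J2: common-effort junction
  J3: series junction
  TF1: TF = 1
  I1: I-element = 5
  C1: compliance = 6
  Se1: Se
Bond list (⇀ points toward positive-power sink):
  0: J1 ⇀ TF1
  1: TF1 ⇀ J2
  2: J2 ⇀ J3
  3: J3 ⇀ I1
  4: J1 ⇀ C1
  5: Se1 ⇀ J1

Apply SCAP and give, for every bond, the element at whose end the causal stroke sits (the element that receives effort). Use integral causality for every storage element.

#5 →J1  (Se1: effort source, stroke at far end)
#3 →I1  (I1: I, integral causality)
#2 →J3  (J3: bond 3 brought flow, rest push out)
#1 →J2  (only one effort-in slot at J2)
#0 →TF1  (through TF1, causality passes straight; one stroke at TF1)
#4 →J1  (J1 flow already set via bond 0)

b0 stroke at TF1
b1 stroke at J2
b2 stroke at J3
b3 stroke at I1
b4 stroke at J1
b5 stroke at J1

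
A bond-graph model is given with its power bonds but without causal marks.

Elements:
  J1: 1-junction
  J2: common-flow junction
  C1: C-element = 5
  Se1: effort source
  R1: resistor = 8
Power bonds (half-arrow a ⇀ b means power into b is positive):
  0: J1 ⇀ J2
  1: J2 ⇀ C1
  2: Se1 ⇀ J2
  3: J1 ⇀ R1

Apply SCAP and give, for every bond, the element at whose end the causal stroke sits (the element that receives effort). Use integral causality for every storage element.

#2 stroke→J2  (Se1 fixes effort; stroke away)
#1 stroke→J2  (C1 outputs effort q/C1)
#0 stroke→J1  (only one flow-in slot at J2)
#3 stroke→R1  (J1 needs exactly one f-in)

bond 0 stroke at J1
bond 1 stroke at J2
bond 2 stroke at J2
bond 3 stroke at R1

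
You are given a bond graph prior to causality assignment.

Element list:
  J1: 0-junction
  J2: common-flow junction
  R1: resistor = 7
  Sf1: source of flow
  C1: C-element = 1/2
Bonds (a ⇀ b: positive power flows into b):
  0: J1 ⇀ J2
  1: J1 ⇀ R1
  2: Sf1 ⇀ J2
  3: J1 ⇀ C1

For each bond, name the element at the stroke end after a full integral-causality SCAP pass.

bond 2 stroke at Sf1  (Sf1: flow source, stroke at near end)
bond 0 stroke at J2  (common-f at J2 fixed by 2)
bond 3 stroke at J1  (C1 integral (e out))
bond 1 stroke at R1  (J1 effort already set via bond 3)

b0 |J2
b1 |R1
b2 |Sf1
b3 |J1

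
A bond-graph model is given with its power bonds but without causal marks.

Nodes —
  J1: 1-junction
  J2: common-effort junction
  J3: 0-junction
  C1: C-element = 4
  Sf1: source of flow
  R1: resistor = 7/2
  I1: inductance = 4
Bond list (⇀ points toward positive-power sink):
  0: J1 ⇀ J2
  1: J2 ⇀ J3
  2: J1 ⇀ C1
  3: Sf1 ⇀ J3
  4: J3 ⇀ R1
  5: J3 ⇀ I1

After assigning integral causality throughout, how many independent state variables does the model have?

2  (C1, I1 all integral)

β3 →Sf1  (Sf1: flow source, stroke at near end)
β2 →J1  (C1 outputs effort q/C1)
β0 →J2  (J1 needs exactly one f-in)
β1 →J3  (common-e at J2 fixed by 0)
β4 →R1  (common-e at J3 fixed by 1)
β5 →I1  (J3: bond 1 brought effort, rest push out)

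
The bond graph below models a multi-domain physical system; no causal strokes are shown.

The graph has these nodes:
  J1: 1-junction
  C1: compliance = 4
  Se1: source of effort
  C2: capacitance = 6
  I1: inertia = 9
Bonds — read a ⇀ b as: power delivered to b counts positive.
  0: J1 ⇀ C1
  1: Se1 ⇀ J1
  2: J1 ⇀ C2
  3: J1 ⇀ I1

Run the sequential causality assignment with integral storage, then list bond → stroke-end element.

#0 |J1
#1 |J1
#2 |J1
#3 |I1

#1 →J1  (source Se1 imposes e)
#0 →J1  (C1 integral (e out))
#2 →J1  (C2 outputs effort q/C2)
#3 →I1  (J1 needs exactly one f-in)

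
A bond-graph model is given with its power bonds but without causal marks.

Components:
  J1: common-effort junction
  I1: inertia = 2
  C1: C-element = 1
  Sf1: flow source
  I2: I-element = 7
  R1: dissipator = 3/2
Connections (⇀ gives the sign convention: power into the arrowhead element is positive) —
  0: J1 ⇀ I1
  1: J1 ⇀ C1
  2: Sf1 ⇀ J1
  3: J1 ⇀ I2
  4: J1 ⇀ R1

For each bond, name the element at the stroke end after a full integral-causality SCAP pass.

β2 |Sf1  (source Sf1 imposes f)
β0 |I1  (I1: I, integral causality)
β1 |J1  (C1: C, integral causality)
β3 |I2  (J1 effort already set via bond 1)
β4 |R1  (J1 effort already set via bond 1)

b0 stroke at I1
b1 stroke at J1
b2 stroke at Sf1
b3 stroke at I2
b4 stroke at R1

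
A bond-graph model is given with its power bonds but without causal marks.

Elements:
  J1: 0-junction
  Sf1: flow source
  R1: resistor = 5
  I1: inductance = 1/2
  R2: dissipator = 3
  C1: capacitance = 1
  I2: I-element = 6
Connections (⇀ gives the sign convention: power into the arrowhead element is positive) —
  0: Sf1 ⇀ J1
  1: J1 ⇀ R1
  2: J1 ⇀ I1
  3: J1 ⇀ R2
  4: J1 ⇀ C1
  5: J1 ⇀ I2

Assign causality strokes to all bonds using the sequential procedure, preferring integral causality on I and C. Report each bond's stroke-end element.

b0 |Sf1  (source Sf1 imposes f)
b2 |I1  (I1: I, integral causality)
b4 |J1  (C1: C, integral causality)
b1 |R1  (J1 effort already set via bond 4)
b3 |R2  (J1 effort already set via bond 4)
b5 |I2  (common-e at J1 fixed by 4)

#0 |Sf1
#1 |R1
#2 |I1
#3 |R2
#4 |J1
#5 |I2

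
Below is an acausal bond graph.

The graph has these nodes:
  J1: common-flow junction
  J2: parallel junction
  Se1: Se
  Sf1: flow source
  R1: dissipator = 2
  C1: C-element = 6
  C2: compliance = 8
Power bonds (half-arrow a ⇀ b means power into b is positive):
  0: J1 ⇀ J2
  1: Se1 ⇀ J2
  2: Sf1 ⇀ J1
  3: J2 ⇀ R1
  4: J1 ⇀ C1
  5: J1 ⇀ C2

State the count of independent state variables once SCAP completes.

2  (C1, C2 all integral)

β1 stroke→J2  (Se1 fixes effort; stroke away)
β2 stroke→Sf1  (source Sf1 imposes f)
β0 stroke→J1  (common-f at J1 fixed by 2)
β4 stroke→J1  (J1 flow already set via bond 2)
β5 stroke→J1  (1-jn J1 has f-setter on 2)
β3 stroke→R1  (common-e at J2 fixed by 1)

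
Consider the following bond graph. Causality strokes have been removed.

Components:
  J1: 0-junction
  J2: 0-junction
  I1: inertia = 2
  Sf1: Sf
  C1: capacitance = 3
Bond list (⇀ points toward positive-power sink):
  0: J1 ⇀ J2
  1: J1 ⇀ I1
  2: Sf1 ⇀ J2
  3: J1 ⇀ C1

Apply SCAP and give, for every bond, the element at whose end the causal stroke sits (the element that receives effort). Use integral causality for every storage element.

β0 →J2
β1 →I1
β2 →Sf1
β3 →J1

β2 stroke at Sf1  (Sf1 fixes flow; stroke at Sf1)
β0 stroke at J2  (J2: last free bond brings effort in)
β1 stroke at I1  (prefer integral on I1)
β3 stroke at J1  (J1: last free bond brings effort in)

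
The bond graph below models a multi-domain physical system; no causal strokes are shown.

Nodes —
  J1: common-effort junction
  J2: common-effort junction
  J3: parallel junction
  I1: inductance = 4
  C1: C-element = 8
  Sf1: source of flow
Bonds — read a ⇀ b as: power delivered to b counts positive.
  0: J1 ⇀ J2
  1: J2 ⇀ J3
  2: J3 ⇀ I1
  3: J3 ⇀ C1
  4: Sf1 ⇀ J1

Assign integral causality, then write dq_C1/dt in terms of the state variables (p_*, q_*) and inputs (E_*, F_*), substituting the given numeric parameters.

b4 |Sf1  (source Sf1 imposes f)
b0 |J1  (only one effort-in slot at J1)
b1 |J2  (only one effort-in slot at J2)
b2 |I1  (I1 outputs flow p/I1)
b3 |J3  (J3: last free bond brings effort in)

dq_C1/dt = F_Sf1 - p_I1/4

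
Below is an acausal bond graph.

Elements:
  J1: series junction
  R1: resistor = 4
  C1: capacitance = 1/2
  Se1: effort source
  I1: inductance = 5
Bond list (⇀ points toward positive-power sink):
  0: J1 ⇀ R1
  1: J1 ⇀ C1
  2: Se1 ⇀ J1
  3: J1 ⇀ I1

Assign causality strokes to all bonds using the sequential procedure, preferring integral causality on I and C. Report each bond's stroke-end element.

#0 stroke→J1
#1 stroke→J1
#2 stroke→J1
#3 stroke→I1

bond 2 stroke→J1  (Se1: effort source, stroke at far end)
bond 1 stroke→J1  (C1: C, integral causality)
bond 3 stroke→I1  (I1 integral (f out))
bond 0 stroke→J1  (J1: bond 3 brought flow, rest push out)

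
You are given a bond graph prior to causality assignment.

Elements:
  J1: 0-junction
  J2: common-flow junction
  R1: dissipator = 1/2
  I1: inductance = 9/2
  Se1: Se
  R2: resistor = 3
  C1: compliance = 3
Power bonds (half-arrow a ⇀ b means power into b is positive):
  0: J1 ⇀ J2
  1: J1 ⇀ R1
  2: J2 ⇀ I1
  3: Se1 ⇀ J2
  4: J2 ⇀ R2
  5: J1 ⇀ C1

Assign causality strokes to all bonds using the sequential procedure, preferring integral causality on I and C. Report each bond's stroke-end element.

b0 →J2
b1 →R1
b2 →I1
b3 →J2
b4 →J2
b5 →J1

bond 3 stroke→J2  (Se1: effort source, stroke at far end)
bond 2 stroke→I1  (prefer integral on I1)
bond 0 stroke→J2  (J2: bond 2 brought flow, rest push out)
bond 4 stroke→J2  (J2: bond 2 brought flow, rest push out)
bond 5 stroke→J1  (C1 integral (e out))
bond 1 stroke→R1  (common-e at J1 fixed by 5)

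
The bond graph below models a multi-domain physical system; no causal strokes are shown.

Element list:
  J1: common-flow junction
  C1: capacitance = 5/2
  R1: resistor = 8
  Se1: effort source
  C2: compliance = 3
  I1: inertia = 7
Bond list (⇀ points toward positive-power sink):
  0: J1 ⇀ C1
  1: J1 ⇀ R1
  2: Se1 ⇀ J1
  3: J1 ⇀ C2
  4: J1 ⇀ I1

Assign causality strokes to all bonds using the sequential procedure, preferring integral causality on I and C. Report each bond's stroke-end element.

#0 stroke at J1
#1 stroke at J1
#2 stroke at J1
#3 stroke at J1
#4 stroke at I1

bond 2 |J1  (Se1: effort source, stroke at far end)
bond 0 |J1  (C1 outputs effort q/C1)
bond 3 |J1  (C2 outputs effort q/C2)
bond 4 |I1  (I1 outputs flow p/I1)
bond 1 |J1  (J1: bond 4 brought flow, rest push out)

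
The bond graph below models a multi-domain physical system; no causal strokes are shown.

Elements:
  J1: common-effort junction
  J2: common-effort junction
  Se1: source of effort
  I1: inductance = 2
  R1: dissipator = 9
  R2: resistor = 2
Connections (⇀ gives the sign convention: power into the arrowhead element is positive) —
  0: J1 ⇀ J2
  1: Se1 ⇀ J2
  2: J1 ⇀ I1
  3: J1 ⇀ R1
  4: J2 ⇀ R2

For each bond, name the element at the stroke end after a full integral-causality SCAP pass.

b1 →J2  (Se1 (Se) sets effort on bond)
b0 →J1  (J2: bond 1 brought effort, rest push out)
b4 →R2  (J2 effort already set via bond 1)
b2 →I1  (common-e at J1 fixed by 0)
b3 →R1  (J1 effort already set via bond 0)

b0 |J1
b1 |J2
b2 |I1
b3 |R1
b4 |R2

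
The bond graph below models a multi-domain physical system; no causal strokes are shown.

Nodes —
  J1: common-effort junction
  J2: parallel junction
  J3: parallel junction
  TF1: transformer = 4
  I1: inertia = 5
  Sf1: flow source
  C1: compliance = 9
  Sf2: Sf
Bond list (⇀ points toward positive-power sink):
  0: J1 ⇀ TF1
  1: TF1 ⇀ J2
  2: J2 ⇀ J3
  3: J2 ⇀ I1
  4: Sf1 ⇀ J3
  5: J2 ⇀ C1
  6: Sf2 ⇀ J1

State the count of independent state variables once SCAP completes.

#4 stroke→Sf1  (Sf1 fixes flow; stroke at Sf1)
#6 stroke→Sf2  (Sf2 (Sf) sets flow on bond)
#0 stroke→J1  (J1: last free bond brings effort in)
#2 stroke→J3  (only one effort-in slot at J3)
#1 stroke→TF1  (TF1: transformer flips bond 0)
#3 stroke→I1  (I1 outputs flow p/I1)
#5 stroke→J2  (only one effort-in slot at J2)

2  (C1, I1 all integral)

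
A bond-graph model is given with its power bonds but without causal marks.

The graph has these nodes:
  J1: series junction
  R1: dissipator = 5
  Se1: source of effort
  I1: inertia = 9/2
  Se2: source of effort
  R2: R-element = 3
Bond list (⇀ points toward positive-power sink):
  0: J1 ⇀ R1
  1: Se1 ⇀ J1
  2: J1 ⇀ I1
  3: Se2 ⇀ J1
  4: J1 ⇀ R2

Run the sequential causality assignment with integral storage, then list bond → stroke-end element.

β0 stroke at J1
β1 stroke at J1
β2 stroke at I1
β3 stroke at J1
β4 stroke at J1

b1 |J1  (Se1 fixes effort; stroke away)
b3 |J1  (Se2 (Se) sets effort on bond)
b2 |I1  (I1: I, integral causality)
b0 |J1  (1-jn J1 has f-setter on 2)
b4 |J1  (J1 flow already set via bond 2)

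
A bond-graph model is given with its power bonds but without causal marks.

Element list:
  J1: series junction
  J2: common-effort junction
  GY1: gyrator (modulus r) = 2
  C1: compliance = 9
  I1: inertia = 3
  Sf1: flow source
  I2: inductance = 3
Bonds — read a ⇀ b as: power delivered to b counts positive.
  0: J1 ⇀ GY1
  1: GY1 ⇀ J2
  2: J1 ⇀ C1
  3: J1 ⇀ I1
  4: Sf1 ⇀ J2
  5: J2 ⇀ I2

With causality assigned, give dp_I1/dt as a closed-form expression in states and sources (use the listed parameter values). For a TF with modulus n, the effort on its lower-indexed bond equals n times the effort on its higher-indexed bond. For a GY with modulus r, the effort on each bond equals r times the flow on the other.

dp_I1/dt = 2*F_Sf1 - 2*p_I2/3 - q_C1/9

b4 stroke→Sf1  (Sf1 fixes flow; stroke at Sf1)
b2 stroke→J1  (prefer integral on C1)
b3 stroke→I1  (prefer integral on I1)
b0 stroke→J1  (common-f at J1 fixed by 3)
b1 stroke→J2  (GY GY1: same side as bond 0)
b5 stroke→I2  (J2: bond 1 brought effort, rest push out)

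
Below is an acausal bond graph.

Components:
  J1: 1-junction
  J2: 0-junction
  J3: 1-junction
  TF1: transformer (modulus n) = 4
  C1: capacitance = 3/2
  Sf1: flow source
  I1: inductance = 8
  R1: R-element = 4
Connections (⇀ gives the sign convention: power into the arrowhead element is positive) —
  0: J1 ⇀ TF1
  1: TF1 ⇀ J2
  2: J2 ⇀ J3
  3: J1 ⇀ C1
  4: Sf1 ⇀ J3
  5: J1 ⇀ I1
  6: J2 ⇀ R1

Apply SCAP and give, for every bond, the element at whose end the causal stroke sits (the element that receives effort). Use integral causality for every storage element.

bond 4 stroke at Sf1  (Sf1 fixes flow; stroke at Sf1)
bond 2 stroke at J3  (common-f at J3 fixed by 4)
bond 3 stroke at J1  (prefer integral on C1)
bond 5 stroke at I1  (I1 outputs flow p/I1)
bond 0 stroke at J1  (1-jn J1 has f-setter on 5)
bond 1 stroke at TF1  (TF1: transformer flips bond 0)
bond 6 stroke at J2  (J2: last free bond brings effort in)

bond 0 →J1
bond 1 →TF1
bond 2 →J3
bond 3 →J1
bond 4 →Sf1
bond 5 →I1
bond 6 →J2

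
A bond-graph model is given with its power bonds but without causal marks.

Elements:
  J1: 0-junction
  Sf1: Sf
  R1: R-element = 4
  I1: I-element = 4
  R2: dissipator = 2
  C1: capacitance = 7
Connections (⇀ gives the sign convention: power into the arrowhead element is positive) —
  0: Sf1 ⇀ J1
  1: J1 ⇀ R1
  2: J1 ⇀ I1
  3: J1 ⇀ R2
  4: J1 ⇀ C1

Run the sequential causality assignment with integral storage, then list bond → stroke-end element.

β0 →Sf1  (source Sf1 imposes f)
β2 →I1  (I1 integral (f out))
β4 →J1  (prefer integral on C1)
β1 →R1  (J1 effort already set via bond 4)
β3 →R2  (J1 effort already set via bond 4)

#0 |Sf1
#1 |R1
#2 |I1
#3 |R2
#4 |J1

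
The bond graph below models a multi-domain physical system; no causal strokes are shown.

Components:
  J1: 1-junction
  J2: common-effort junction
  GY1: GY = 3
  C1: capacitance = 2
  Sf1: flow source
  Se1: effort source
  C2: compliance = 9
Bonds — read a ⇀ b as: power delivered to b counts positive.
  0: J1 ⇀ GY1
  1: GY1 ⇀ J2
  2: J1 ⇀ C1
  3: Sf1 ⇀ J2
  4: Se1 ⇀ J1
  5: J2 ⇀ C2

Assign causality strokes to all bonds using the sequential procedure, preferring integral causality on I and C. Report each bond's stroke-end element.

bond 0 →GY1
bond 1 →GY1
bond 2 →J1
bond 3 →Sf1
bond 4 →J1
bond 5 →J2

β3 stroke→Sf1  (Sf1: flow source, stroke at near end)
β4 stroke→J1  (Se1 (Se) sets effort on bond)
β2 stroke→J1  (C1 outputs effort q/C1)
β0 stroke→GY1  (only one flow-in slot at J1)
β1 stroke→GY1  (through GY1, causality inverts; strokes same side of GY1)
β5 stroke→J2  (only one effort-in slot at J2)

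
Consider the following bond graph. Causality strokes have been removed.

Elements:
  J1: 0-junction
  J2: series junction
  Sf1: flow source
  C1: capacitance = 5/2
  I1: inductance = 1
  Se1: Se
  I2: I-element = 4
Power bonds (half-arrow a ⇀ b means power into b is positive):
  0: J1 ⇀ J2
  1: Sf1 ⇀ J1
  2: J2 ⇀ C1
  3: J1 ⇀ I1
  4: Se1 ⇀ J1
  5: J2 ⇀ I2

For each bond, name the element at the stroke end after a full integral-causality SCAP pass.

b0 →J2
b1 →Sf1
b2 →J2
b3 →I1
b4 →J1
b5 →I2

#1 stroke→Sf1  (Sf1 fixes flow; stroke at Sf1)
#4 stroke→J1  (Se1 fixes effort; stroke away)
#0 stroke→J2  (J1: bond 4 brought effort, rest push out)
#3 stroke→I1  (0-jn J1 has e-setter on 4)
#2 stroke→J2  (C1 integral (e out))
#5 stroke→I2  (J2: last free bond brings flow in)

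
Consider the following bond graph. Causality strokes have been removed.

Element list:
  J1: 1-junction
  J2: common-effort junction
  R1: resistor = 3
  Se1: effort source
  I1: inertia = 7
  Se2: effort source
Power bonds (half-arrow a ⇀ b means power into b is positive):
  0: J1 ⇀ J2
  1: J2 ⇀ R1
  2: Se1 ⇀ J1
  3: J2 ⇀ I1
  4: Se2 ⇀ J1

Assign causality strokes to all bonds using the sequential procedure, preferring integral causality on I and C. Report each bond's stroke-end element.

#2 stroke at J1  (Se1 fixes effort; stroke away)
#4 stroke at J1  (Se2 fixes effort; stroke away)
#0 stroke at J2  (J1 needs exactly one f-in)
#1 stroke at R1  (J2: bond 0 brought effort, rest push out)
#3 stroke at I1  (common-e at J2 fixed by 0)

bond 0 stroke at J2
bond 1 stroke at R1
bond 2 stroke at J1
bond 3 stroke at I1
bond 4 stroke at J1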